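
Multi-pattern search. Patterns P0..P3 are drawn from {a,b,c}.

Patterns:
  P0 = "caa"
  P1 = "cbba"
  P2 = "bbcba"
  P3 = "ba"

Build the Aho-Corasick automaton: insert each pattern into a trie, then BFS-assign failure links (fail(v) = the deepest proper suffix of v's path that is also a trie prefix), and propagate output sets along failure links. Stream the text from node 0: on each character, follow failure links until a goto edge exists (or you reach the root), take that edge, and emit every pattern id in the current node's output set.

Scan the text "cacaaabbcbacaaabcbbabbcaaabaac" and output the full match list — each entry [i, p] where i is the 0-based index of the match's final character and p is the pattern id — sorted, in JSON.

Build automaton:
Trie nodes:
  0='ε' goto b→7 c→1
  1='c' goto a→2 b→4
  2='ca' goto a→3
  3='caa' goto ·  ←P0
  4='cb' goto b→5
  5='cbb' goto a→6
  6='cbba' goto ·  ←P1
  7='b' goto a→12 b→8
  8='bb' goto c→9
  9='bbc' goto b→10
  10='bbcb' goto a→11
  11='bbcba' goto ·  ←P2
  12='ba' goto ·  ←P3

Failure links (BFS by depth):
  fail(1) 'c': from fail(0)=0 chase 'c': 0 ⇒ 0;  out=∅∪out(0)=∅
  fail(7) 'b': from fail(0)=0 chase 'b': 0 ⇒ 0;  out=∅∪out(0)=∅
  fail(2) 'ca': from fail(1)=0 chase 'a': 0 ⇒ 0;  out=∅∪out(0)=∅
  fail(4) 'cb': from fail(1)=0 chase 'b': 0 ⇒ 7;  out=∅∪out(7)=∅
  fail(8) 'bb': from fail(7)=0 chase 'b': 0 ⇒ 7;  out=∅∪out(7)=∅
  fail(12) 'ba': from fail(7)=0 chase 'a': 0 ⇒ 0;  out={3}∪out(0)={3}
  fail(3) 'caa': from fail(2)=0 chase 'a': 0 ⇒ 0;  out={0}∪out(0)={0}
  fail(5) 'cbb': from fail(4)=7 chase 'b': 7 ⇒ 8;  out=∅∪out(8)=∅
  fail(9) 'bbc': from fail(8)=7 chase 'c': 7→0 ⇒ 1;  out=∅∪out(1)=∅
  fail(6) 'cbba': from fail(5)=8 chase 'a': 8→7 ⇒ 12;  out={1}∪out(12)={1,3}
  fail(10) 'bbcb': from fail(9)=1 chase 'b': 1 ⇒ 4;  out=∅∪out(4)=∅
  fail(11) 'bbcba': from fail(10)=4 chase 'a': 4→7 ⇒ 12;  out={2}∪out(12)={2,3}

Text stream:
i=0 'c': node 0→1
i=1 'a': node 1→2
i=2 'c': node 2→1 ·f
i=3 'a': node 1→2
i=4 'a': node 2→3  → match P0@[2:4]
i=5 'a': node 3→0 ·f
i=6 'b': node 0→7
i=7 'b': node 7→8
i=8 'c': node 8→9
i=9 'b': node 9→10
i=10 'a': node 10→11  → match P2@[6:10],P3@[9:10]
i=11 'c': node 11→1 ·f
i=12 'a': node 1→2
i=13 'a': node 2→3  → match P0@[11:13]
i=14 'a': node 3→0 ·f
i=15 'b': node 0→7
i=16 'c': node 7→1 ·f
i=17 'b': node 1→4
i=18 'b': node 4→5
i=19 'a': node 5→6  → match P1@[16:19],P3@[18:19]
i=20 'b': node 6→7 ·f
i=21 'b': node 7→8
i=22 'c': node 8→9
i=23 'a': node 9→2 ·f
i=24 'a': node 2→3  → match P0@[22:24]
i=25 'a': node 3→0 ·f
i=26 'b': node 0→7
i=27 'a': node 7→12  → match P3@[26:27]
i=28 'a': node 12→0 ·f
i=29 'c': node 0→1

Result: [[4,0],[10,2],[10,3],[13,0],[19,1],[19,3],[24,0],[27,3]]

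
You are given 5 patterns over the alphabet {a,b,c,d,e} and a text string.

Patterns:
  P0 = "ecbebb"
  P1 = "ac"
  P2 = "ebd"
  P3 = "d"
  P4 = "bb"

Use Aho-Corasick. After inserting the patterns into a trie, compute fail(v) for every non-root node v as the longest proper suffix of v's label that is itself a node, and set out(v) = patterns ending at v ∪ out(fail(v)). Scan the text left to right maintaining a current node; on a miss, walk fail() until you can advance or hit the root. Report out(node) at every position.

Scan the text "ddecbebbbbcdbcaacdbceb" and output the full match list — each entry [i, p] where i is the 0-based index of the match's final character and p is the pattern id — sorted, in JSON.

Construct AC machine:
Trie nodes:
  0='ε' goto a→7 b→12 d→11 e→1
  1='e' goto b→9 c→2
  2='ec' goto b→3
  3='ecb' goto e→4
  4='ecbe' goto b→5
  5='ecbeb' goto b→6
  6='ecbebb' goto ·  ←P0
  7='a' goto c→8
  8='ac' goto ·  ←P1
  9='eb' goto d→10
  10='ebd' goto ·  ←P2
  11='d' goto ·  ←P3
  12='b' goto b→13
  13='bb' goto ·  ←P4

BFS fail/out derivation:
  n1('e'): parent n0 fail=0; on 'e' 0 → fail=0;  out ∅∪∅=∅
  n7('a'): parent n0 fail=0; on 'a' 0 → fail=0;  out ∅∪∅=∅
  n11('d'): parent n0 fail=0; on 'd' 0 → fail=0;  out {3}∪∅={3}
  n12('b'): parent n0 fail=0; on 'b' 0 → fail=0;  out ∅∪∅=∅
  n2('ec'): parent n1 fail=0; on 'c' 0 → fail=0;  out ∅∪∅=∅
  n8('ac'): parent n7 fail=0; on 'c' 0 → fail=0;  out {1}∪∅={1}
  n9('eb'): parent n1 fail=0; on 'b' 0 → fail=12;  out ∅∪∅=∅
  n13('bb'): parent n12 fail=0; on 'b' 0 → fail=12;  out {4}∪∅={4}
  n3('ecb'): parent n2 fail=0; on 'b' 0 → fail=12;  out ∅∪∅=∅
  n10('ebd'): parent n9 fail=12; on 'd' 12→0 → fail=11;  out {2}∪{3}={2,3}
  n4('ecbe'): parent n3 fail=12; on 'e' 12→0 → fail=1;  out ∅∪∅=∅
  n5('ecbeb'): parent n4 fail=1; on 'b' 1 → fail=9;  out ∅∪∅=∅
  n6('ecbebb'): parent n5 fail=9; on 'b' 9→12 → fail=13;  out {0}∪{4}={0,4}

Run:
[0] read 'd'  n0⇒n11  emit P3@[0:0]
[1] read 'd'  n11⇒n11 (via fail)  emit P3@[1:1]
[2] read 'e'  n11⇒n1 (via fail)
[3] read 'c'  n1⇒n2
[4] read 'b'  n2⇒n3
[5] read 'e'  n3⇒n4
[6] read 'b'  n4⇒n5
[7] read 'b'  n5⇒n6  emit P0@[2:7],P4@[6:7]
[8] read 'b'  n6⇒n13 (via fail)  emit P4@[7:8]
[9] read 'b'  n13⇒n13 (via fail)  emit P4@[8:9]
[10] read 'c'  n13⇒n0 (via fail)
[11] read 'd'  n0⇒n11  emit P3@[11:11]
[12] read 'b'  n11⇒n12 (via fail)
[13] read 'c'  n12⇒n0 (via fail)
[14] read 'a'  n0⇒n7
[15] read 'a'  n7⇒n7 (via fail)
[16] read 'c'  n7⇒n8  emit P1@[15:16]
[17] read 'd'  n8⇒n11 (via fail)  emit P3@[17:17]
[18] read 'b'  n11⇒n12 (via fail)
[19] read 'c'  n12⇒n0 (via fail)
[20] read 'e'  n0⇒n1
[21] read 'b'  n1⇒n9

Matches: [[0,3],[1,3],[7,0],[7,4],[8,4],[9,4],[11,3],[16,1],[17,3]]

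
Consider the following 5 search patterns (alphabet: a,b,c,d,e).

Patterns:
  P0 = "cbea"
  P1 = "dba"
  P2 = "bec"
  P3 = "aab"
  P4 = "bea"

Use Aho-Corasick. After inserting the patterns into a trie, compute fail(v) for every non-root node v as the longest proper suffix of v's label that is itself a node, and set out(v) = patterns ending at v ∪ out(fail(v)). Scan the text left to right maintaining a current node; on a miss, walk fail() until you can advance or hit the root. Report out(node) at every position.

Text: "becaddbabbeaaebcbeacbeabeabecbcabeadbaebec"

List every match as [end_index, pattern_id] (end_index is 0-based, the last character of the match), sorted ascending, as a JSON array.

Construct AC machine:
Trie nodes:
  0='ε' goto a→11 b→8 c→1 d→5
  1='c' goto b→2
  2='cb' goto e→3
  3='cbe' goto a→4
  4='cbea' goto ·  [P0 ends]
  5='d' goto b→6
  6='db' goto a→7
  7='dba' goto ·  [P1 ends]
  8='b' goto e→9
  9='be' goto a→14 c→10
  10='bec' goto ·  [P2 ends]
  11='a' goto a→12
  12='aa' goto b→13
  13='aab' goto ·  [P3 ends]
  14='bea' goto ·  [P4 ends]

BFS fail/out derivation:
  n1('c'): parent n0 fail=0; on 'c' 0 → fail=0;  out ∅∪∅=∅
  n5('d'): parent n0 fail=0; on 'd' 0 → fail=0;  out ∅∪∅=∅
  n8('b'): parent n0 fail=0; on 'b' 0 → fail=0;  out ∅∪∅=∅
  n11('a'): parent n0 fail=0; on 'a' 0 → fail=0;  out ∅∪∅=∅
  n2('cb'): parent n1 fail=0; on 'b' 0 → fail=8;  out ∅∪∅=∅
  n6('db'): parent n5 fail=0; on 'b' 0 → fail=8;  out ∅∪∅=∅
  n9('be'): parent n8 fail=0; on 'e' 0 → fail=0;  out ∅∪∅=∅
  n12('aa'): parent n11 fail=0; on 'a' 0 → fail=11;  out ∅∪∅=∅
  n3('cbe'): parent n2 fail=8; on 'e' 8 → fail=9;  out ∅∪∅=∅
  n7('dba'): parent n6 fail=8; on 'a' 8→0 → fail=11;  out {1}∪∅={1}
  n10('bec'): parent n9 fail=0; on 'c' 0 → fail=1;  out {2}∪∅={2}
  n13('aab'): parent n12 fail=11; on 'b' 11→0 → fail=8;  out {3}∪∅={3}
  n14('bea'): parent n9 fail=0; on 'a' 0 → fail=11;  out {4}∪∅={4}
  n4('cbea'): parent n3 fail=9; on 'a' 9 → fail=14;  out {0}∪{4}={0,4}

Scan:
pos 0 'b': at 8
pos 1 'e': at 9
pos 2 'c': at 10  emit P2@[0:2]
pos 3 'a': at 11 (fail-walked)
pos 4 'd': at 5 (fail-walked)
pos 5 'd': at 5 (fail-walked)
pos 6 'b': at 6
pos 7 'a': at 7  emit P1@[5:7]
pos 8 'b': at 8 (fail-walked)
pos 9 'b': at 8 (fail-walked)
pos 10 'e': at 9
pos 11 'a': at 14  emit P4@[9:11]
pos 12 'a': at 12 (fail-walked)
pos 13 'e': at 0 (fail-walked)
pos 14 'b': at 8
pos 15 'c': at 1 (fail-walked)
pos 16 'b': at 2
pos 17 'e': at 3
pos 18 'a': at 4  emit P0@[15:18],P4@[16:18]
pos 19 'c': at 1 (fail-walked)
pos 20 'b': at 2
pos 21 'e': at 3
pos 22 'a': at 4  emit P0@[19:22],P4@[20:22]
pos 23 'b': at 8 (fail-walked)
pos 24 'e': at 9
pos 25 'a': at 14  emit P4@[23:25]
pos 26 'b': at 8 (fail-walked)
pos 27 'e': at 9
pos 28 'c': at 10  emit P2@[26:28]
pos 29 'b': at 2 (fail-walked)
pos 30 'c': at 1 (fail-walked)
pos 31 'a': at 11 (fail-walked)
pos 32 'b': at 8 (fail-walked)
pos 33 'e': at 9
pos 34 'a': at 14  emit P4@[32:34]
pos 35 'd': at 5 (fail-walked)
pos 36 'b': at 6
pos 37 'a': at 7  emit P1@[35:37]
pos 38 'e': at 0 (fail-walked)
pos 39 'b': at 8
pos 40 'e': at 9
pos 41 'c': at 10  emit P2@[39:41]

Matches: [[2,2],[7,1],[11,4],[18,0],[18,4],[22,0],[22,4],[25,4],[28,2],[34,4],[37,1],[41,2]]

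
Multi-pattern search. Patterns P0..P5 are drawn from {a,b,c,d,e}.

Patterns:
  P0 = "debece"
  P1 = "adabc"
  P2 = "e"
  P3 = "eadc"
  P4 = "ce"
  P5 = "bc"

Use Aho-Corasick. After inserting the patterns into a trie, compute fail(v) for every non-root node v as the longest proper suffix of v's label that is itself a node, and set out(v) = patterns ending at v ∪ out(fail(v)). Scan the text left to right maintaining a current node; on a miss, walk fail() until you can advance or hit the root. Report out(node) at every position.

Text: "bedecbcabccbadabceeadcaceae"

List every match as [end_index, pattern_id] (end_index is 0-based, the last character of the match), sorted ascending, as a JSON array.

Build:
Trie (insert patterns):
  n0 'ε': a→7 b→18 c→16 d→1 e→12
  n1 'd': e→2
  n2 'de': b→3
  n3 'deb': e→4
  n4 'debe': c→5
  n5 'debec': e→6
  n6 'debece': ·  [P0 ends]
  n7 'a': d→8
  n8 'ad': a→9
  n9 'ada': b→10
  n10 'adab': c→11
  n11 'adabc': ·  [P1 ends]
  n12 'e': a→13  [P2 ends]
  n13 'ea': d→14
  n14 'ead': c→15
  n15 'eadc': ·  [P3 ends]
  n16 'c': e→17
  n17 'ce': ·  [P4 ends]
  n18 'b': c→19
  n19 'bc': ·  [P5 ends]

Failure links (BFS by depth):
  n1('d'): parent n0 fail=0; on 'd' 0 → fail=0;  out ∅∪∅=∅
  n7('a'): parent n0 fail=0; on 'a' 0 → fail=0;  out ∅∪∅=∅
  n12('e'): parent n0 fail=0; on 'e' 0 → fail=0;  out {2}∪∅={2}
  n16('c'): parent n0 fail=0; on 'c' 0 → fail=0;  out ∅∪∅=∅
  n18('b'): parent n0 fail=0; on 'b' 0 → fail=0;  out ∅∪∅=∅
  n2('de'): parent n1 fail=0; on 'e' 0 → fail=12;  out ∅∪{2}={2}
  n8('ad'): parent n7 fail=0; on 'd' 0 → fail=1;  out ∅∪∅=∅
  n13('ea'): parent n12 fail=0; on 'a' 0 → fail=7;  out ∅∪∅=∅
  n17('ce'): parent n16 fail=0; on 'e' 0 → fail=12;  out {4}∪{2}={2,4}
  n19('bc'): parent n18 fail=0; on 'c' 0 → fail=16;  out {5}∪∅={5}
  n3('deb'): parent n2 fail=12; on 'b' 12→0 → fail=18;  out ∅∪∅=∅
  n9('ada'): parent n8 fail=1; on 'a' 1→0 → fail=7;  out ∅∪∅=∅
  n14('ead'): parent n13 fail=7; on 'd' 7 → fail=8;  out ∅∪∅=∅
  n4('debe'): parent n3 fail=18; on 'e' 18→0 → fail=12;  out ∅∪{2}={2}
  n10('adab'): parent n9 fail=7; on 'b' 7→0 → fail=18;  out ∅∪∅=∅
  n15('eadc'): parent n14 fail=8; on 'c' 8→1→0 → fail=16;  out {3}∪∅={3}
  n5('debec'): parent n4 fail=12; on 'c' 12→0 → fail=16;  out ∅∪∅=∅
  n11('adabc'): parent n10 fail=18; on 'c' 18 → fail=19;  out {1}∪{5}={1,5}
  n6('debece'): parent n5 fail=16; on 'e' 16 → fail=17;  out {0}∪{2,4}={0,2,4}

Run:
pos 0 'b': at 18
pos 1 'e': at 12 ·f  emit P2@[1:1]
pos 2 'd': at 1 ·f
pos 3 'e': at 2  emit P2@[3:3]
pos 4 'c': at 16 ·f
pos 5 'b': at 18 ·f
pos 6 'c': at 19  emit P5@[5:6]
pos 7 'a': at 7 ·f
pos 8 'b': at 18 ·f
pos 9 'c': at 19  emit P5@[8:9]
pos 10 'c': at 16 ·f
pos 11 'b': at 18 ·f
pos 12 'a': at 7 ·f
pos 13 'd': at 8
pos 14 'a': at 9
pos 15 'b': at 10
pos 16 'c': at 11  emit P1@[12:16],P5@[15:16]
pos 17 'e': at 17 ·f  emit P2@[17:17],P4@[16:17]
pos 18 'e': at 12 ·f  emit P2@[18:18]
pos 19 'a': at 13
pos 20 'd': at 14
pos 21 'c': at 15  emit P3@[18:21]
pos 22 'a': at 7 ·f
pos 23 'c': at 16 ·f
pos 24 'e': at 17  emit P2@[24:24],P4@[23:24]
pos 25 'a': at 13 ·f
pos 26 'e': at 12 ·f  emit P2@[26:26]

All matches (sorted): [[1,2],[3,2],[6,5],[9,5],[16,1],[16,5],[17,2],[17,4],[18,2],[21,3],[24,2],[24,4],[26,2]]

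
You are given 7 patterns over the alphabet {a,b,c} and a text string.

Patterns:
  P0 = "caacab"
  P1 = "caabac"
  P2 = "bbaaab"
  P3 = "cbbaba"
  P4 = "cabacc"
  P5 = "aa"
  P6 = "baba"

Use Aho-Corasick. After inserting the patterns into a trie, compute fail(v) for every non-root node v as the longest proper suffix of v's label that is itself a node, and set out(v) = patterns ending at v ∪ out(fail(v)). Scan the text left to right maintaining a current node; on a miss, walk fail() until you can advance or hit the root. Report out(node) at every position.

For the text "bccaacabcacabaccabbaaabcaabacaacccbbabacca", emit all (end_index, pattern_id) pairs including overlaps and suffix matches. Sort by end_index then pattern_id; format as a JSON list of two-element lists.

Build automaton:
Trie nodes:
  n0 'ε': a→25 b→10 c→1
  n1 'c': a→2 b→16
  n2 'ca': a→3 b→21
  n3 'caa': b→7 c→4
  n4 'caac': a→5
  n5 'caaca': b→6
  n6 'caacab': ·  ←P0
  n7 'caab': a→8
  n8 'caaba': c→9
  n9 'caabac': ·  ←P1
  n10 'b': a→27 b→11
  n11 'bb': a→12
  n12 'bba': a→13
  n13 'bbaa': a→14
  n14 'bbaaa': b→15
  n15 'bbaaab': ·  ←P2
  n16 'cb': b→17
  n17 'cbb': a→18
  n18 'cbba': b→19
  n19 'cbbab': a→20
  n20 'cbbaba': ·  ←P3
  n21 'cab': a→22
  n22 'caba': c→23
  n23 'cabac': c→24
  n24 'cabacc': ·  ←P4
  n25 'a': a→26
  n26 'aa': ·  ←P5
  n27 'ba': b→28
  n28 'bab': a→29
  n29 'baba': ·  ←P6

BFS fail/out derivation:
  n1('c'): parent n0 fail=0; on 'c' 0 → fail=0;  out ∅∪∅=∅
  n10('b'): parent n0 fail=0; on 'b' 0 → fail=0;  out ∅∪∅=∅
  n25('a'): parent n0 fail=0; on 'a' 0 → fail=0;  out ∅∪∅=∅
  n2('ca'): parent n1 fail=0; on 'a' 0 → fail=25;  out ∅∪∅=∅
  n11('bb'): parent n10 fail=0; on 'b' 0 → fail=10;  out ∅∪∅=∅
  n16('cb'): parent n1 fail=0; on 'b' 0 → fail=10;  out ∅∪∅=∅
  n26('aa'): parent n25 fail=0; on 'a' 0 → fail=25;  out {5}∪∅={5}
  n27('ba'): parent n10 fail=0; on 'a' 0 → fail=25;  out ∅∪∅=∅
  n3('caa'): parent n2 fail=25; on 'a' 25 → fail=26;  out ∅∪{5}={5}
  n12('bba'): parent n11 fail=10; on 'a' 10 → fail=27;  out ∅∪∅=∅
  n17('cbb'): parent n16 fail=10; on 'b' 10 → fail=11;  out ∅∪∅=∅
  n21('cab'): parent n2 fail=25; on 'b' 25→0 → fail=10;  out ∅∪∅=∅
  n28('bab'): parent n27 fail=25; on 'b' 25→0 → fail=10;  out ∅∪∅=∅
  n4('caac'): parent n3 fail=26; on 'c' 26→25→0 → fail=1;  out ∅∪∅=∅
  n7('caab'): parent n3 fail=26; on 'b' 26→25→0 → fail=10;  out ∅∪∅=∅
  n13('bbaa'): parent n12 fail=27; on 'a' 27→25 → fail=26;  out ∅∪{5}={5}
  n18('cbba'): parent n17 fail=11; on 'a' 11 → fail=12;  out ∅∪∅=∅
  n22('caba'): parent n21 fail=10; on 'a' 10 → fail=27;  out ∅∪∅=∅
  n29('baba'): parent n28 fail=10; on 'a' 10 → fail=27;  out {6}∪∅={6}
  n5('caaca'): parent n4 fail=1; on 'a' 1 → fail=2;  out ∅∪∅=∅
  n8('caaba'): parent n7 fail=10; on 'a' 10 → fail=27;  out ∅∪∅=∅
  n14('bbaaa'): parent n13 fail=26; on 'a' 26→25 → fail=26;  out ∅∪{5}={5}
  n19('cbbab'): parent n18 fail=12; on 'b' 12→27 → fail=28;  out ∅∪∅=∅
  n23('cabac'): parent n22 fail=27; on 'c' 27→25→0 → fail=1;  out ∅∪∅=∅
  n6('caacab'): parent n5 fail=2; on 'b' 2 → fail=21;  out {0}∪∅={0}
  n9('caabac'): parent n8 fail=27; on 'c' 27→25→0 → fail=1;  out {1}∪∅={1}
  n15('bbaaab'): parent n14 fail=26; on 'b' 26→25→0 → fail=10;  out {2}∪∅={2}
  n20('cbbaba'): parent n19 fail=28; on 'a' 28 → fail=29;  out {3}∪{6}={3,6}
  n24('cabacc'): parent n23 fail=1; on 'c' 1→0 → fail=1;  out {4}∪∅={4}

Scan:
i=0 'b': node 0→10
i=1 'c': node 10→1 ·f
i=2 'c': node 1→1 ·f
i=3 'a': node 1→2
i=4 'a': node 2→3  → match P5@[3:4]
i=5 'c': node 3→4
i=6 'a': node 4→5
i=7 'b': node 5→6  → match P0@[2:7]
i=8 'c': node 6→1 ·f
i=9 'a': node 1→2
i=10 'c': node 2→1 ·f
i=11 'a': node 1→2
i=12 'b': node 2→21
i=13 'a': node 21→22
i=14 'c': node 22→23
i=15 'c': node 23→24  → match P4@[10:15]
i=16 'a': node 24→2 ·f
i=17 'b': node 2→21
i=18 'b': node 21→11 ·f
i=19 'a': node 11→12
i=20 'a': node 12→13  → match P5@[19:20]
i=21 'a': node 13→14  → match P5@[20:21]
i=22 'b': node 14→15  → match P2@[17:22]
i=23 'c': node 15→1 ·f
i=24 'a': node 1→2
i=25 'a': node 2→3  → match P5@[24:25]
i=26 'b': node 3→7
i=27 'a': node 7→8
i=28 'c': node 8→9  → match P1@[23:28]
i=29 'a': node 9→2 ·f
i=30 'a': node 2→3  → match P5@[29:30]
i=31 'c': node 3→4
i=32 'c': node 4→1 ·f
i=33 'c': node 1→1 ·f
i=34 'b': node 1→16
i=35 'b': node 16→17
i=36 'a': node 17→18
i=37 'b': node 18→19
i=38 'a': node 19→20  → match P3@[33:38],P6@[35:38]
i=39 'c': node 20→1 ·f
i=40 'c': node 1→1 ·f
i=41 'a': node 1→2

Result: [[4,5],[7,0],[15,4],[20,5],[21,5],[22,2],[25,5],[28,1],[30,5],[38,3],[38,6]]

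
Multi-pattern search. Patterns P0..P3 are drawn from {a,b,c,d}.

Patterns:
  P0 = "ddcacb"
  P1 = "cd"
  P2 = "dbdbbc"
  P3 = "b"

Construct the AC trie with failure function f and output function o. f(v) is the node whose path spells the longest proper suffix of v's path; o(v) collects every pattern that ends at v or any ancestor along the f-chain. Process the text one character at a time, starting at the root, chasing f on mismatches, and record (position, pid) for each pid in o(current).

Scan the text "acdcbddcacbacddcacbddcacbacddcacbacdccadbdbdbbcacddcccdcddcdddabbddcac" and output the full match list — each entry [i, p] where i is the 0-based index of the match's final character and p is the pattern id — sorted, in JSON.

Build:
Trie nodes:
  0='ε' goto b→14 c→7 d→1
  1='d' goto b→9 d→2
  2='dd' goto c→3
  3='ddc' goto a→4
  4='ddca' goto c→5
  5='ddcac' goto b→6
  6='ddcacb' goto ·  [P0 ends]
  7='c' goto d→8
  8='cd' goto ·  [P1 ends]
  9='db' goto d→10
  10='dbd' goto b→11
  11='dbdb' goto b→12
  12='dbdbb' goto c→13
  13='dbdbbc' goto ·  [P2 ends]
  14='b' goto ·  [P3 ends]

Failure links (BFS by depth):
  fail(1) 'd': from fail(0)=0 chase 'd': 0 ⇒ 0;  out=∅∪out(0)=∅
  fail(7) 'c': from fail(0)=0 chase 'c': 0 ⇒ 0;  out=∅∪out(0)=∅
  fail(14) 'b': from fail(0)=0 chase 'b': 0 ⇒ 0;  out={3}∪out(0)={3}
  fail(2) 'dd': from fail(1)=0 chase 'd': 0 ⇒ 1;  out=∅∪out(1)=∅
  fail(8) 'cd': from fail(7)=0 chase 'd': 0 ⇒ 1;  out={1}∪out(1)={1}
  fail(9) 'db': from fail(1)=0 chase 'b': 0 ⇒ 14;  out=∅∪out(14)={3}
  fail(3) 'ddc': from fail(2)=1 chase 'c': 1→0 ⇒ 7;  out=∅∪out(7)=∅
  fail(10) 'dbd': from fail(9)=14 chase 'd': 14→0 ⇒ 1;  out=∅∪out(1)=∅
  fail(4) 'ddca': from fail(3)=7 chase 'a': 7→0 ⇒ 0;  out=∅∪out(0)=∅
  fail(11) 'dbdb': from fail(10)=1 chase 'b': 1 ⇒ 9;  out=∅∪out(9)={3}
  fail(5) 'ddcac': from fail(4)=0 chase 'c': 0 ⇒ 7;  out=∅∪out(7)=∅
  fail(12) 'dbdbb': from fail(11)=9 chase 'b': 9→14→0 ⇒ 14;  out=∅∪out(14)={3}
  fail(6) 'ddcacb': from fail(5)=7 chase 'b': 7→0 ⇒ 14;  out={0}∪out(14)={0,3}
  fail(13) 'dbdbbc': from fail(12)=14 chase 'c': 14→0 ⇒ 7;  out={2}∪out(7)={2}

Run:
i=0 'a': node 0→0
i=1 'c': node 0→7
i=2 'd': node 7→8  → match P1@[1:2]
i=3 'c': node 8→7 (fail-walked)
i=4 'b': node 7→14 (fail-walked)  → match P3@[4:4]
i=5 'd': node 14→1 (fail-walked)
i=6 'd': node 1→2
i=7 'c': node 2→3
i=8 'a': node 3→4
i=9 'c': node 4→5
i=10 'b': node 5→6  → match P0@[5:10],P3@[10:10]
i=11 'a': node 6→0 (fail-walked)
i=12 'c': node 0→7
i=13 'd': node 7→8  → match P1@[12:13]
i=14 'd': node 8→2 (fail-walked)
i=15 'c': node 2→3
i=16 'a': node 3→4
i=17 'c': node 4→5
i=18 'b': node 5→6  → match P0@[13:18],P3@[18:18]
i=19 'd': node 6→1 (fail-walked)
i=20 'd': node 1→2
i=21 'c': node 2→3
i=22 'a': node 3→4
i=23 'c': node 4→5
i=24 'b': node 5→6  → match P0@[19:24],P3@[24:24]
i=25 'a': node 6→0 (fail-walked)
i=26 'c': node 0→7
i=27 'd': node 7→8  → match P1@[26:27]
i=28 'd': node 8→2 (fail-walked)
i=29 'c': node 2→3
i=30 'a': node 3→4
i=31 'c': node 4→5
i=32 'b': node 5→6  → match P0@[27:32],P3@[32:32]
i=33 'a': node 6→0 (fail-walked)
i=34 'c': node 0→7
i=35 'd': node 7→8  → match P1@[34:35]
i=36 'c': node 8→7 (fail-walked)
i=37 'c': node 7→7 (fail-walked)
i=38 'a': node 7→0 (fail-walked)
i=39 'd': node 0→1
i=40 'b': node 1→9  → match P3@[40:40]
i=41 'd': node 9→10
i=42 'b': node 10→11  → match P3@[42:42]
i=43 'd': node 11→10 (fail-walked)
i=44 'b': node 10→11  → match P3@[44:44]
i=45 'b': node 11→12  → match P3@[45:45]
i=46 'c': node 12→13  → match P2@[41:46]
i=47 'a': node 13→0 (fail-walked)
i=48 'c': node 0→7
i=49 'd': node 7→8  → match P1@[48:49]
i=50 'd': node 8→2 (fail-walked)
i=51 'c': node 2→3
i=52 'c': node 3→7 (fail-walked)
i=53 'c': node 7→7 (fail-walked)
i=54 'd': node 7→8  → match P1@[53:54]
i=55 'c': node 8→7 (fail-walked)
i=56 'd': node 7→8  → match P1@[55:56]
i=57 'd': node 8→2 (fail-walked)
i=58 'c': node 2→3
i=59 'd': node 3→8 (fail-walked)  → match P1@[58:59]
i=60 'd': node 8→2 (fail-walked)
i=61 'd': node 2→2 (fail-walked)
i=62 'a': node 2→0 (fail-walked)
i=63 'b': node 0→14  → match P3@[63:63]
i=64 'b': node 14→14 (fail-walked)  → match P3@[64:64]
i=65 'd': node 14→1 (fail-walked)
i=66 'd': node 1→2
i=67 'c': node 2→3
i=68 'a': node 3→4
i=69 'c': node 4→5

Result: [[2,1],[4,3],[10,0],[10,3],[13,1],[18,0],[18,3],[24,0],[24,3],[27,1],[32,0],[32,3],[35,1],[40,3],[42,3],[44,3],[45,3],[46,2],[49,1],[54,1],[56,1],[59,1],[63,3],[64,3]]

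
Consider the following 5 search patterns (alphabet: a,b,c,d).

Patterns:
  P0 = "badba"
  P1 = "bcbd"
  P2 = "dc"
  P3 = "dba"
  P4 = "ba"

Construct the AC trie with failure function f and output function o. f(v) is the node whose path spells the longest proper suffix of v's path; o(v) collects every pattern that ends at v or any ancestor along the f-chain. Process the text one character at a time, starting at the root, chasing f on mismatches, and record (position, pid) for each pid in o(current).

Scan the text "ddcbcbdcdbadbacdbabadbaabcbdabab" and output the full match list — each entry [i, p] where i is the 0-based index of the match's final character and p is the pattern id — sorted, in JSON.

Build automaton:
Trie (insert patterns):
  n0 'ε': b→1 d→9
  n1 'b': a→2 c→6
  n2 'ba': d→3  ←P4
  n3 'bad': b→4
  n4 'badb': a→5
  n5 'badba': ·  ←P0
  n6 'bc': b→7
  n7 'bcb': d→8
  n8 'bcbd': ·  ←P1
  n9 'd': b→11 c→10
  n10 'dc': ·  ←P2
  n11 'db': a→12
  n12 'dba': ·  ←P3

Failure links (BFS by depth):
  fail(1) 'b': from fail(0)=0 chase 'b': 0 ⇒ 0;  out=∅∪out(0)=∅
  fail(9) 'd': from fail(0)=0 chase 'd': 0 ⇒ 0;  out=∅∪out(0)=∅
  fail(2) 'ba': from fail(1)=0 chase 'a': 0 ⇒ 0;  out={4}∪out(0)={4}
  fail(6) 'bc': from fail(1)=0 chase 'c': 0 ⇒ 0;  out=∅∪out(0)=∅
  fail(10) 'dc': from fail(9)=0 chase 'c': 0 ⇒ 0;  out={2}∪out(0)={2}
  fail(11) 'db': from fail(9)=0 chase 'b': 0 ⇒ 1;  out=∅∪out(1)=∅
  fail(3) 'bad': from fail(2)=0 chase 'd': 0 ⇒ 9;  out=∅∪out(9)=∅
  fail(7) 'bcb': from fail(6)=0 chase 'b': 0 ⇒ 1;  out=∅∪out(1)=∅
  fail(12) 'dba': from fail(11)=1 chase 'a': 1 ⇒ 2;  out={3}∪out(2)={3,4}
  fail(4) 'badb': from fail(3)=9 chase 'b': 9 ⇒ 11;  out=∅∪out(11)=∅
  fail(8) 'bcbd': from fail(7)=1 chase 'd': 1→0 ⇒ 9;  out={1}∪out(9)={1}
  fail(5) 'badba': from fail(4)=11 chase 'a': 11 ⇒ 12;  out={0}∪out(12)={0,3,4}

Text stream:
[0] read 'd'  n0⇒n9
[1] read 'd'  n9⇒n9 (fail-walked)
[2] read 'c'  n9⇒n10  emit P2@[1:2]
[3] read 'b'  n10⇒n1 (fail-walked)
[4] read 'c'  n1⇒n6
[5] read 'b'  n6⇒n7
[6] read 'd'  n7⇒n8  emit P1@[3:6]
[7] read 'c'  n8⇒n10 (fail-walked)  emit P2@[6:7]
[8] read 'd'  n10⇒n9 (fail-walked)
[9] read 'b'  n9⇒n11
[10] read 'a'  n11⇒n12  emit P3@[8:10],P4@[9:10]
[11] read 'd'  n12⇒n3 (fail-walked)
[12] read 'b'  n3⇒n4
[13] read 'a'  n4⇒n5  emit P0@[9:13],P3@[11:13],P4@[12:13]
[14] read 'c'  n5⇒n0 (fail-walked)
[15] read 'd'  n0⇒n9
[16] read 'b'  n9⇒n11
[17] read 'a'  n11⇒n12  emit P3@[15:17],P4@[16:17]
[18] read 'b'  n12⇒n1 (fail-walked)
[19] read 'a'  n1⇒n2  emit P4@[18:19]
[20] read 'd'  n2⇒n3
[21] read 'b'  n3⇒n4
[22] read 'a'  n4⇒n5  emit P0@[18:22],P3@[20:22],P4@[21:22]
[23] read 'a'  n5⇒n0 (fail-walked)
[24] read 'b'  n0⇒n1
[25] read 'c'  n1⇒n6
[26] read 'b'  n6⇒n7
[27] read 'd'  n7⇒n8  emit P1@[24:27]
[28] read 'a'  n8⇒n0 (fail-walked)
[29] read 'b'  n0⇒n1
[30] read 'a'  n1⇒n2  emit P4@[29:30]
[31] read 'b'  n2⇒n1 (fail-walked)

All matches (sorted): [[2,2],[6,1],[7,2],[10,3],[10,4],[13,0],[13,3],[13,4],[17,3],[17,4],[19,4],[22,0],[22,3],[22,4],[27,1],[30,4]]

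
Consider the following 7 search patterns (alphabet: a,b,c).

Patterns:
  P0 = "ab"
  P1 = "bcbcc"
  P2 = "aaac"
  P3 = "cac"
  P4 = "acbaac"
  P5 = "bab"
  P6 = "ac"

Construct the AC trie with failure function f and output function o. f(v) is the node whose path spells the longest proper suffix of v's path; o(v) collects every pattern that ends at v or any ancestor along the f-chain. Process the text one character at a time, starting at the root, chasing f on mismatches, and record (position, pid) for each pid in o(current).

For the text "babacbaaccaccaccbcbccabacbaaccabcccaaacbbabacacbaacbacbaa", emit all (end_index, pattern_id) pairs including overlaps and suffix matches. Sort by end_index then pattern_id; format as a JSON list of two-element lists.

Build automaton:
Trie nodes:
  n0 'ε': a→1 b→3 c→11
  n1 'a': a→8 b→2 c→14
  n2 'ab': ·  [P0 ends]
  n3 'b': a→19 c→4
  n4 'bc': b→5
  n5 'bcb': c→6
  n6 'bcbc': c→7
  n7 'bcbcc': ·  [P1 ends]
  n8 'aa': a→9
  n9 'aaa': c→10
  n10 'aaac': ·  [P2 ends]
  n11 'c': a→12
  n12 'ca': c→13
  n13 'cac': ·  [P3 ends]
  n14 'ac': b→15  [P6 ends]
  n15 'acb': a→16
  n16 'acba': a→17
  n17 'acbaa': c→18
  n18 'acbaac': ·  [P4 ends]
  n19 'ba': b→20
  n20 'bab': ·  [P5 ends]

Failure links (BFS by depth):
  n1('a'): parent n0 fail=0; on 'a' 0 → fail=0;  out ∅∪∅=∅
  n3('b'): parent n0 fail=0; on 'b' 0 → fail=0;  out ∅∪∅=∅
  n11('c'): parent n0 fail=0; on 'c' 0 → fail=0;  out ∅∪∅=∅
  n2('ab'): parent n1 fail=0; on 'b' 0 → fail=3;  out {0}∪∅={0}
  n4('bc'): parent n3 fail=0; on 'c' 0 → fail=11;  out ∅∪∅=∅
  n8('aa'): parent n1 fail=0; on 'a' 0 → fail=1;  out ∅∪∅=∅
  n12('ca'): parent n11 fail=0; on 'a' 0 → fail=1;  out ∅∪∅=∅
  n14('ac'): parent n1 fail=0; on 'c' 0 → fail=11;  out {6}∪∅={6}
  n19('ba'): parent n3 fail=0; on 'a' 0 → fail=1;  out ∅∪∅=∅
  n5('bcb'): parent n4 fail=11; on 'b' 11→0 → fail=3;  out ∅∪∅=∅
  n9('aaa'): parent n8 fail=1; on 'a' 1 → fail=8;  out ∅∪∅=∅
  n13('cac'): parent n12 fail=1; on 'c' 1 → fail=14;  out {3}∪{6}={3,6}
  n15('acb'): parent n14 fail=11; on 'b' 11→0 → fail=3;  out ∅∪∅=∅
  n20('bab'): parent n19 fail=1; on 'b' 1 → fail=2;  out {5}∪{0}={0,5}
  n6('bcbc'): parent n5 fail=3; on 'c' 3 → fail=4;  out ∅∪∅=∅
  n10('aaac'): parent n9 fail=8; on 'c' 8→1 → fail=14;  out {2}∪{6}={2,6}
  n16('acba'): parent n15 fail=3; on 'a' 3 → fail=19;  out ∅∪∅=∅
  n7('bcbcc'): parent n6 fail=4; on 'c' 4→11→0 → fail=11;  out {1}∪∅={1}
  n17('acbaa'): parent n16 fail=19; on 'a' 19→1 → fail=8;  out ∅∪∅=∅
  n18('acbaac'): parent n17 fail=8; on 'c' 8→1 → fail=14;  out {4}∪{6}={4,6}

Scan:
[0] read 'b'  n0⇒n3
[1] read 'a'  n3⇒n19
[2] read 'b'  n19⇒n20  → match P0@[1:2],P5@[0:2]
[3] read 'a'  n20⇒n19 (via fail)
[4] read 'c'  n19⇒n14 (via fail)  → match P6@[3:4]
[5] read 'b'  n14⇒n15
[6] read 'a'  n15⇒n16
[7] read 'a'  n16⇒n17
[8] read 'c'  n17⇒n18  → match P4@[3:8],P6@[7:8]
[9] read 'c'  n18⇒n11 (via fail)
[10] read 'a'  n11⇒n12
[11] read 'c'  n12⇒n13  → match P3@[9:11],P6@[10:11]
[12] read 'c'  n13⇒n11 (via fail)
[13] read 'a'  n11⇒n12
[14] read 'c'  n12⇒n13  → match P3@[12:14],P6@[13:14]
[15] read 'c'  n13⇒n11 (via fail)
[16] read 'b'  n11⇒n3 (via fail)
[17] read 'c'  n3⇒n4
[18] read 'b'  n4⇒n5
[19] read 'c'  n5⇒n6
[20] read 'c'  n6⇒n7  → match P1@[16:20]
[21] read 'a'  n7⇒n12 (via fail)
[22] read 'b'  n12⇒n2 (via fail)  → match P0@[21:22]
[23] read 'a'  n2⇒n19 (via fail)
[24] read 'c'  n19⇒n14 (via fail)  → match P6@[23:24]
[25] read 'b'  n14⇒n15
[26] read 'a'  n15⇒n16
[27] read 'a'  n16⇒n17
[28] read 'c'  n17⇒n18  → match P4@[23:28],P6@[27:28]
[29] read 'c'  n18⇒n11 (via fail)
[30] read 'a'  n11⇒n12
[31] read 'b'  n12⇒n2 (via fail)  → match P0@[30:31]
[32] read 'c'  n2⇒n4 (via fail)
[33] read 'c'  n4⇒n11 (via fail)
[34] read 'c'  n11⇒n11 (via fail)
[35] read 'a'  n11⇒n12
[36] read 'a'  n12⇒n8 (via fail)
[37] read 'a'  n8⇒n9
[38] read 'c'  n9⇒n10  → match P2@[35:38],P6@[37:38]
[39] read 'b'  n10⇒n15 (via fail)
[40] read 'b'  n15⇒n3 (via fail)
[41] read 'a'  n3⇒n19
[42] read 'b'  n19⇒n20  → match P0@[41:42],P5@[40:42]
[43] read 'a'  n20⇒n19 (via fail)
[44] read 'c'  n19⇒n14 (via fail)  → match P6@[43:44]
[45] read 'a'  n14⇒n12 (via fail)
[46] read 'c'  n12⇒n13  → match P3@[44:46],P6@[45:46]
[47] read 'b'  n13⇒n15 (via fail)
[48] read 'a'  n15⇒n16
[49] read 'a'  n16⇒n17
[50] read 'c'  n17⇒n18  → match P4@[45:50],P6@[49:50]
[51] read 'b'  n18⇒n15 (via fail)
[52] read 'a'  n15⇒n16
[53] read 'c'  n16⇒n14 (via fail)  → match P6@[52:53]
[54] read 'b'  n14⇒n15
[55] read 'a'  n15⇒n16
[56] read 'a'  n16⇒n17

Result: [[2,0],[2,5],[4,6],[8,4],[8,6],[11,3],[11,6],[14,3],[14,6],[20,1],[22,0],[24,6],[28,4],[28,6],[31,0],[38,2],[38,6],[42,0],[42,5],[44,6],[46,3],[46,6],[50,4],[50,6],[53,6]]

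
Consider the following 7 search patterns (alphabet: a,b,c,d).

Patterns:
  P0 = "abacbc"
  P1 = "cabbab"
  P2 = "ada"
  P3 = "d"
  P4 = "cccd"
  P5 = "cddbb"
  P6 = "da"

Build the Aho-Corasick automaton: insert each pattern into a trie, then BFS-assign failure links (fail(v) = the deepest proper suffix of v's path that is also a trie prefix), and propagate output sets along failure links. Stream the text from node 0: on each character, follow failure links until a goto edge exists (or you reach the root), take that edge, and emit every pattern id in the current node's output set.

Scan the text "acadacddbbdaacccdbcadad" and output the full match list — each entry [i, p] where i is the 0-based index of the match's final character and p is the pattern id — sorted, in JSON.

Build automaton:
Trie nodes:
  n0 'ε': a→1 c→7 d→15
  n1 'a': b→2 d→13
  n2 'ab': a→3
  n3 'aba': c→4
  n4 'abac': b→5
  n5 'abacb': c→6
  n6 'abacbc': ·  ←P0
  n7 'c': a→8 c→16 d→19
  n8 'ca': b→9
  n9 'cab': b→10
  n10 'cabb': a→11
  n11 'cabba': b→12
  n12 'cabbab': ·  ←P1
  n13 'ad': a→14
  n14 'ada': ·  ←P2
  n15 'd': a→23  ←P3
  n16 'cc': c→17
  n17 'ccc': d→18
  n18 'cccd': ·  ←P4
  n19 'cd': d→20
  n20 'cdd': b→21
  n21 'cddb': b→22
  n22 'cddbb': ·  ←P5
  n23 'da': ·  ←P6

Failure links (BFS by depth):
  fail(1) 'a': from fail(0)=0 chase 'a': 0 ⇒ 0;  out=∅∪out(0)=∅
  fail(7) 'c': from fail(0)=0 chase 'c': 0 ⇒ 0;  out=∅∪out(0)=∅
  fail(15) 'd': from fail(0)=0 chase 'd': 0 ⇒ 0;  out={3}∪out(0)={3}
  fail(2) 'ab': from fail(1)=0 chase 'b': 0 ⇒ 0;  out=∅∪out(0)=∅
  fail(8) 'ca': from fail(7)=0 chase 'a': 0 ⇒ 1;  out=∅∪out(1)=∅
  fail(13) 'ad': from fail(1)=0 chase 'd': 0 ⇒ 15;  out=∅∪out(15)={3}
  fail(16) 'cc': from fail(7)=0 chase 'c': 0 ⇒ 7;  out=∅∪out(7)=∅
  fail(19) 'cd': from fail(7)=0 chase 'd': 0 ⇒ 15;  out=∅∪out(15)={3}
  fail(23) 'da': from fail(15)=0 chase 'a': 0 ⇒ 1;  out={6}∪out(1)={6}
  fail(3) 'aba': from fail(2)=0 chase 'a': 0 ⇒ 1;  out=∅∪out(1)=∅
  fail(9) 'cab': from fail(8)=1 chase 'b': 1 ⇒ 2;  out=∅∪out(2)=∅
  fail(14) 'ada': from fail(13)=15 chase 'a': 15 ⇒ 23;  out={2}∪out(23)={2,6}
  fail(17) 'ccc': from fail(16)=7 chase 'c': 7 ⇒ 16;  out=∅∪out(16)=∅
  fail(20) 'cdd': from fail(19)=15 chase 'd': 15→0 ⇒ 15;  out=∅∪out(15)={3}
  fail(4) 'abac': from fail(3)=1 chase 'c': 1→0 ⇒ 7;  out=∅∪out(7)=∅
  fail(10) 'cabb': from fail(9)=2 chase 'b': 2→0 ⇒ 0;  out=∅∪out(0)=∅
  fail(18) 'cccd': from fail(17)=16 chase 'd': 16→7 ⇒ 19;  out={4}∪out(19)={3,4}
  fail(21) 'cddb': from fail(20)=15 chase 'b': 15→0 ⇒ 0;  out=∅∪out(0)=∅
  fail(5) 'abacb': from fail(4)=7 chase 'b': 7→0 ⇒ 0;  out=∅∪out(0)=∅
  fail(11) 'cabba': from fail(10)=0 chase 'a': 0 ⇒ 1;  out=∅∪out(1)=∅
  fail(22) 'cddbb': from fail(21)=0 chase 'b': 0 ⇒ 0;  out={5}∪out(0)={5}
  fail(6) 'abacbc': from fail(5)=0 chase 'c': 0 ⇒ 7;  out={0}∪out(7)={0}
  fail(12) 'cabbab': from fail(11)=1 chase 'b': 1 ⇒ 2;  out={1}∪out(2)={1}

Scan:
pos 0 'a': at 1
pos 1 'c': at 7 (fail-walked)
pos 2 'a': at 8
pos 3 'd': at 13 (fail-walked)  emit P3@[3:3]
pos 4 'a': at 14  emit P2@[2:4],P6@[3:4]
pos 5 'c': at 7 (fail-walked)
pos 6 'd': at 19  emit P3@[6:6]
pos 7 'd': at 20  emit P3@[7:7]
pos 8 'b': at 21
pos 9 'b': at 22  emit P5@[5:9]
pos 10 'd': at 15 (fail-walked)  emit P3@[10:10]
pos 11 'a': at 23  emit P6@[10:11]
pos 12 'a': at 1 (fail-walked)
pos 13 'c': at 7 (fail-walked)
pos 14 'c': at 16
pos 15 'c': at 17
pos 16 'd': at 18  emit P3@[16:16],P4@[13:16]
pos 17 'b': at 0 (fail-walked)
pos 18 'c': at 7
pos 19 'a': at 8
pos 20 'd': at 13 (fail-walked)  emit P3@[20:20]
pos 21 'a': at 14  emit P2@[19:21],P6@[20:21]
pos 22 'd': at 13 (fail-walked)  emit P3@[22:22]

Matches: [[3,3],[4,2],[4,6],[6,3],[7,3],[9,5],[10,3],[11,6],[16,3],[16,4],[20,3],[21,2],[21,6],[22,3]]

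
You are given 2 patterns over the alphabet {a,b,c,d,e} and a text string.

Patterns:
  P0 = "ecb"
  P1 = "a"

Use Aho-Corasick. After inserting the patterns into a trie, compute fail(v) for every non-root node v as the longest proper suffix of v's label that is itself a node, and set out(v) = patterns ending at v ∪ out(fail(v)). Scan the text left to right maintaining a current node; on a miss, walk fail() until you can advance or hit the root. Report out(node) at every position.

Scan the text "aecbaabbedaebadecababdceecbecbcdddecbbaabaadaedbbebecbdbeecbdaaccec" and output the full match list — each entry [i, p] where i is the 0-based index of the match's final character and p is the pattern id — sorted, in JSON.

Build automaton:
Trie (insert patterns):
  0='ε' goto a→4 e→1
  1='e' goto c→2
  2='ec' goto b→3
  3='ecb' goto ·  ←P0
  4='a' goto ·  ←P1

Failure links (BFS by depth):
  n1('e'): parent n0 fail=0; on 'e' 0 → fail=0;  out ∅∪∅=∅
  n4('a'): parent n0 fail=0; on 'a' 0 → fail=0;  out {1}∪∅={1}
  n2('ec'): parent n1 fail=0; on 'c' 0 → fail=0;  out ∅∪∅=∅
  n3('ecb'): parent n2 fail=0; on 'b' 0 → fail=0;  out {0}∪∅={0}

Scan:
i=0 'a': node 0→4  → match P1@[0:0]
i=1 'e': node 4→1 (via fail)
i=2 'c': node 1→2
i=3 'b': node 2→3  → match P0@[1:3]
i=4 'a': node 3→4 (via fail)  → match P1@[4:4]
i=5 'a': node 4→4 (via fail)  → match P1@[5:5]
i=6 'b': node 4→0 (via fail)
i=7 'b': node 0→0
i=8 'e': node 0→1
i=9 'd': node 1→0 (via fail)
i=10 'a': node 0→4  → match P1@[10:10]
i=11 'e': node 4→1 (via fail)
i=12 'b': node 1→0 (via fail)
i=13 'a': node 0→4  → match P1@[13:13]
i=14 'd': node 4→0 (via fail)
i=15 'e': node 0→1
i=16 'c': node 1→2
i=17 'a': node 2→4 (via fail)  → match P1@[17:17]
i=18 'b': node 4→0 (via fail)
i=19 'a': node 0→4  → match P1@[19:19]
i=20 'b': node 4→0 (via fail)
i=21 'd': node 0→0
i=22 'c': node 0→0
i=23 'e': node 0→1
i=24 'e': node 1→1 (via fail)
i=25 'c': node 1→2
i=26 'b': node 2→3  → match P0@[24:26]
i=27 'e': node 3→1 (via fail)
i=28 'c': node 1→2
i=29 'b': node 2→3  → match P0@[27:29]
i=30 'c': node 3→0 (via fail)
i=31 'd': node 0→0
i=32 'd': node 0→0
i=33 'd': node 0→0
i=34 'e': node 0→1
i=35 'c': node 1→2
i=36 'b': node 2→3  → match P0@[34:36]
i=37 'b': node 3→0 (via fail)
i=38 'a': node 0→4  → match P1@[38:38]
i=39 'a': node 4→4 (via fail)  → match P1@[39:39]
i=40 'b': node 4→0 (via fail)
i=41 'a': node 0→4  → match P1@[41:41]
i=42 'a': node 4→4 (via fail)  → match P1@[42:42]
i=43 'd': node 4→0 (via fail)
i=44 'a': node 0→4  → match P1@[44:44]
i=45 'e': node 4→1 (via fail)
i=46 'd': node 1→0 (via fail)
i=47 'b': node 0→0
i=48 'b': node 0→0
i=49 'e': node 0→1
i=50 'b': node 1→0 (via fail)
i=51 'e': node 0→1
i=52 'c': node 1→2
i=53 'b': node 2→3  → match P0@[51:53]
i=54 'd': node 3→0 (via fail)
i=55 'b': node 0→0
i=56 'e': node 0→1
i=57 'e': node 1→1 (via fail)
i=58 'c': node 1→2
i=59 'b': node 2→3  → match P0@[57:59]
i=60 'd': node 3→0 (via fail)
i=61 'a': node 0→4  → match P1@[61:61]
i=62 'a': node 4→4 (via fail)  → match P1@[62:62]
i=63 'c': node 4→0 (via fail)
i=64 'c': node 0→0
i=65 'e': node 0→1
i=66 'c': node 1→2

All matches (sorted): [[0,1],[3,0],[4,1],[5,1],[10,1],[13,1],[17,1],[19,1],[26,0],[29,0],[36,0],[38,1],[39,1],[41,1],[42,1],[44,1],[53,0],[59,0],[61,1],[62,1]]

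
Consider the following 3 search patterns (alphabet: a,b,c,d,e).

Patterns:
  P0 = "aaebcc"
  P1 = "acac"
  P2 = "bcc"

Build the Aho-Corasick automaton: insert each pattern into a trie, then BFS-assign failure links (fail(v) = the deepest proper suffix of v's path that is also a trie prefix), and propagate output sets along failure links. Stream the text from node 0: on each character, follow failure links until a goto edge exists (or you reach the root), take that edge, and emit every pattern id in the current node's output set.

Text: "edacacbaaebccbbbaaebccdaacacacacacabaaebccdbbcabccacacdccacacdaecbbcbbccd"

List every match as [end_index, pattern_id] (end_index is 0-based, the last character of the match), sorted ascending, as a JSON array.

Build automaton:
Trie (insert patterns):
  n0 'ε': a→1 b→10
  n1 'a': a→2 c→7
  n2 'aa': e→3
  n3 'aae': b→4
  n4 'aaeb': c→5
  n5 'aaebc': c→6
  n6 'aaebcc': ·  ←P0
  n7 'ac': a→8
  n8 'aca': c→9
  n9 'acac': ·  ←P1
  n10 'b': c→11
  n11 'bc': c→12
  n12 'bcc': ·  ←P2

BFS fail/out derivation:
  fail(1) 'a': from fail(0)=0 chase 'a': 0 ⇒ 0;  out=∅∪out(0)=∅
  fail(10) 'b': from fail(0)=0 chase 'b': 0 ⇒ 0;  out=∅∪out(0)=∅
  fail(2) 'aa': from fail(1)=0 chase 'a': 0 ⇒ 1;  out=∅∪out(1)=∅
  fail(7) 'ac': from fail(1)=0 chase 'c': 0 ⇒ 0;  out=∅∪out(0)=∅
  fail(11) 'bc': from fail(10)=0 chase 'c': 0 ⇒ 0;  out=∅∪out(0)=∅
  fail(3) 'aae': from fail(2)=1 chase 'e': 1→0 ⇒ 0;  out=∅∪out(0)=∅
  fail(8) 'aca': from fail(7)=0 chase 'a': 0 ⇒ 1;  out=∅∪out(1)=∅
  fail(12) 'bcc': from fail(11)=0 chase 'c': 0 ⇒ 0;  out={2}∪out(0)={2}
  fail(4) 'aaeb': from fail(3)=0 chase 'b': 0 ⇒ 10;  out=∅∪out(10)=∅
  fail(9) 'acac': from fail(8)=1 chase 'c': 1 ⇒ 7;  out={1}∪out(7)={1}
  fail(5) 'aaebc': from fail(4)=10 chase 'c': 10 ⇒ 11;  out=∅∪out(11)=∅
  fail(6) 'aaebcc': from fail(5)=11 chase 'c': 11 ⇒ 12;  out={0}∪out(12)={0,2}

Scan:
[0] read 'e'  n0⇒n0
[1] read 'd'  n0⇒n0
[2] read 'a'  n0⇒n1
[3] read 'c'  n1⇒n7
[4] read 'a'  n7⇒n8
[5] read 'c'  n8⇒n9  → match P1@[2:5]
[6] read 'b'  n9⇒n10 ·f
[7] read 'a'  n10⇒n1 ·f
[8] read 'a'  n1⇒n2
[9] read 'e'  n2⇒n3
[10] read 'b'  n3⇒n4
[11] read 'c'  n4⇒n5
[12] read 'c'  n5⇒n6  → match P0@[7:12],P2@[10:12]
[13] read 'b'  n6⇒n10 ·f
[14] read 'b'  n10⇒n10 ·f
[15] read 'b'  n10⇒n10 ·f
[16] read 'a'  n10⇒n1 ·f
[17] read 'a'  n1⇒n2
[18] read 'e'  n2⇒n3
[19] read 'b'  n3⇒n4
[20] read 'c'  n4⇒n5
[21] read 'c'  n5⇒n6  → match P0@[16:21],P2@[19:21]
[22] read 'd'  n6⇒n0 ·f
[23] read 'a'  n0⇒n1
[24] read 'a'  n1⇒n2
[25] read 'c'  n2⇒n7 ·f
[26] read 'a'  n7⇒n8
[27] read 'c'  n8⇒n9  → match P1@[24:27]
[28] read 'a'  n9⇒n8 ·f
[29] read 'c'  n8⇒n9  → match P1@[26:29]
[30] read 'a'  n9⇒n8 ·f
[31] read 'c'  n8⇒n9  → match P1@[28:31]
[32] read 'a'  n9⇒n8 ·f
[33] read 'c'  n8⇒n9  → match P1@[30:33]
[34] read 'a'  n9⇒n8 ·f
[35] read 'b'  n8⇒n10 ·f
[36] read 'a'  n10⇒n1 ·f
[37] read 'a'  n1⇒n2
[38] read 'e'  n2⇒n3
[39] read 'b'  n3⇒n4
[40] read 'c'  n4⇒n5
[41] read 'c'  n5⇒n6  → match P0@[36:41],P2@[39:41]
[42] read 'd'  n6⇒n0 ·f
[43] read 'b'  n0⇒n10
[44] read 'b'  n10⇒n10 ·f
[45] read 'c'  n10⇒n11
[46] read 'a'  n11⇒n1 ·f
[47] read 'b'  n1⇒n10 ·f
[48] read 'c'  n10⇒n11
[49] read 'c'  n11⇒n12  → match P2@[47:49]
[50] read 'a'  n12⇒n1 ·f
[51] read 'c'  n1⇒n7
[52] read 'a'  n7⇒n8
[53] read 'c'  n8⇒n9  → match P1@[50:53]
[54] read 'd'  n9⇒n0 ·f
[55] read 'c'  n0⇒n0
[56] read 'c'  n0⇒n0
[57] read 'a'  n0⇒n1
[58] read 'c'  n1⇒n7
[59] read 'a'  n7⇒n8
[60] read 'c'  n8⇒n9  → match P1@[57:60]
[61] read 'd'  n9⇒n0 ·f
[62] read 'a'  n0⇒n1
[63] read 'e'  n1⇒n0 ·f
[64] read 'c'  n0⇒n0
[65] read 'b'  n0⇒n10
[66] read 'b'  n10⇒n10 ·f
[67] read 'c'  n10⇒n11
[68] read 'b'  n11⇒n10 ·f
[69] read 'b'  n10⇒n10 ·f
[70] read 'c'  n10⇒n11
[71] read 'c'  n11⇒n12  → match P2@[69:71]
[72] read 'd'  n12⇒n0 ·f

All matches (sorted): [[5,1],[12,0],[12,2],[21,0],[21,2],[27,1],[29,1],[31,1],[33,1],[41,0],[41,2],[49,2],[53,1],[60,1],[71,2]]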